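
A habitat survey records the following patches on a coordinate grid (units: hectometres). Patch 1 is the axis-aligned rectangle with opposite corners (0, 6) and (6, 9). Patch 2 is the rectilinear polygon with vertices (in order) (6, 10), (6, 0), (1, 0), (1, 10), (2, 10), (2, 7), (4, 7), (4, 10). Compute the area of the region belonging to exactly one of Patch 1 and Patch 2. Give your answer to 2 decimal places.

|Patch 1| = 18, |Patch 2| = 44, |Patch 1∩Patch 2| = 11.
|Patch 1 △ Patch 2| = |Patch 1| + |Patch 2| − 2·|Patch 1∩Patch 2| = 18 + 44 − 22 = 40.00.

40.00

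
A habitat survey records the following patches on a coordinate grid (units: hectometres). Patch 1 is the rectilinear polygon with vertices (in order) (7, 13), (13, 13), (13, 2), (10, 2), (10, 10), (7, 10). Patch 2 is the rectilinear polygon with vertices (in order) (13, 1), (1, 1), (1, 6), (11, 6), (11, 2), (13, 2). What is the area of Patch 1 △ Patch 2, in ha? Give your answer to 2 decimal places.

86.00

|Patch 1| = 42, |Patch 2| = 52, |Patch 1∩Patch 2| = 4.
|Patch 1 △ Patch 2| = |Patch 1| + |Patch 2| − 2·|Patch 1∩Patch 2| = 42 + 52 − 8 = 86.00.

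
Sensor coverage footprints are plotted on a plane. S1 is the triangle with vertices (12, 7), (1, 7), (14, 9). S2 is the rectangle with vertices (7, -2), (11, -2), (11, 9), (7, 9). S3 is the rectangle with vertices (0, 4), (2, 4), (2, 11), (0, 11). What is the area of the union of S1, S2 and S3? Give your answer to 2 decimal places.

By inclusion–exclusion:
Individual areas: |S1| = 11, |S2| = 44, |S3| = 14.
|S1∩S2| = 4.9231.
|S1∩S3| = 0.0769.
|S2∩S3| = 0 (no overlap).
|S1∩S2∩S3| = 0.
|S1 ∪ S2 ∪ S3| = 69 − 5 + 0 = 64.00.

64.00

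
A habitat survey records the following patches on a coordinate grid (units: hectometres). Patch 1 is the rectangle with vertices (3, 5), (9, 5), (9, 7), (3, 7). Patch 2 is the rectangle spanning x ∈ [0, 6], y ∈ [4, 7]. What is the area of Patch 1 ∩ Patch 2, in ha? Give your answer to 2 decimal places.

|Patch 1∩Patch 2|: x∈[3,6], y∈[5,7] → 3·2 = 6.

6.00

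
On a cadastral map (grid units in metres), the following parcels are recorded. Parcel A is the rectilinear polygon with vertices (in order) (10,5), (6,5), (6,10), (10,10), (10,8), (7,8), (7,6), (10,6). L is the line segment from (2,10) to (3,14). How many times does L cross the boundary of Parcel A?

0

The segment lies entirely outside Parcel A and never meets its boundary.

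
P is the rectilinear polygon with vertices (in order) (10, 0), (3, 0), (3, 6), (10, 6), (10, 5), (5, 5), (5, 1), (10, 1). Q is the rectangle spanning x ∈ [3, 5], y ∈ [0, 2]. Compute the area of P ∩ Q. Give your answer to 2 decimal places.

The intersection is the polygon with vertices (3,0), (3,2), (5,2), (5,1), (5,0).
By the shoelace formula its area is 4.00.

4.00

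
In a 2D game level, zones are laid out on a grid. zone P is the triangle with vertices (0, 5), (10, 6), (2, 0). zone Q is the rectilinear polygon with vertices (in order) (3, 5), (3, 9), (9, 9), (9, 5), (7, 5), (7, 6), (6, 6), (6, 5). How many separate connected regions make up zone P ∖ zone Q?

zone P ∖ zone Q splits into 2 disjoint pieces (area 22.7667, area 0.325).

2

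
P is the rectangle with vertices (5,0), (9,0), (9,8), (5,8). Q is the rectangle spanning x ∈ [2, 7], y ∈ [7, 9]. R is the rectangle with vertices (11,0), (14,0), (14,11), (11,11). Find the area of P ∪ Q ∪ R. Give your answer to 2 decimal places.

73.00

By inclusion–exclusion:
Individual areas: |P| = 32, |Q| = 10, |R| = 33.
|P∩Q|: x∈[5,7], y∈[7,8] → 2·1 = 2.
|P∩R| = 0 (no overlap).
|Q∩R| = 0 (no overlap).
|P∩Q∩R| = 0.
|P ∪ Q ∪ R| = 75 − 2 + 0 = 73.00.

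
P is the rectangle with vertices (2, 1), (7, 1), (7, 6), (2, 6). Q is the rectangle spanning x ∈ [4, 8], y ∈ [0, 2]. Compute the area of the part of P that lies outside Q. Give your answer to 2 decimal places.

|P∩Q|: x∈[4,7], y∈[1,2] → 3·1 = 3.
|P| = 25.
|P ∖ Q| = |P| − |P∩Q| = 25 − 3 = 22.00.

22.00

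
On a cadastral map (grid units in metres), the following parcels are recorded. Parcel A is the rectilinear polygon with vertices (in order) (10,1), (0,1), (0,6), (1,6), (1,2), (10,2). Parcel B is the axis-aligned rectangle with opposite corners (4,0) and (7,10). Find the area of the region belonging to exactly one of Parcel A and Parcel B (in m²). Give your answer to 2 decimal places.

|Parcel A| = 14, |Parcel B| = 30, |Parcel A∩Parcel B| = 3.
|Parcel A △ Parcel B| = |Parcel A| + |Parcel B| − 2·|Parcel A∩Parcel B| = 14 + 30 − 6 = 38.00.

38.00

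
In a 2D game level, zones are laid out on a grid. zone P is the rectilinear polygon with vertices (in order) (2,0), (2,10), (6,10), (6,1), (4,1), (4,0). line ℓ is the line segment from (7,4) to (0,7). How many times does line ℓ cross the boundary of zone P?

2

The segment meets the boundary at (2,6.143), (6,4.429).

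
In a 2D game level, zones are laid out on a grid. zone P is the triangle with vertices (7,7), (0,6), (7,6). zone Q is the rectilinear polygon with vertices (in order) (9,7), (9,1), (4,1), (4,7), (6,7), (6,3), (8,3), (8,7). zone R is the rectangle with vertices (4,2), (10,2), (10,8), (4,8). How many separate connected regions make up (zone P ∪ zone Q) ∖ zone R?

(zone P ∪ zone Q) ∖ zone R splits into 2 disjoint pieces (area 5, area 1.1429).

2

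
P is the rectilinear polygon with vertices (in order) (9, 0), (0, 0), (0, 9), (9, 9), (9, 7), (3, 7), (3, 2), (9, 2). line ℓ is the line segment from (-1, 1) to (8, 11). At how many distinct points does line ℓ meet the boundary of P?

4

The segment meets the boundary at (6.2,9), (4.4,7), (3,5.444), (0,2.111).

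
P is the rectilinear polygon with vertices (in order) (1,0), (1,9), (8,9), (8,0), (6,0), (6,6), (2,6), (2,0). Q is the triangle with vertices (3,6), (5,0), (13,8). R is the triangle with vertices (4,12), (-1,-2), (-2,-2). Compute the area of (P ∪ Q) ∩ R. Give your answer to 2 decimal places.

The region (P ∪ Q) ∩ R is the polygon with vertices (2.929,9), (1,3.6), (1,5), (2.714,9).
By the shoelace formula its area is 1.78.

1.78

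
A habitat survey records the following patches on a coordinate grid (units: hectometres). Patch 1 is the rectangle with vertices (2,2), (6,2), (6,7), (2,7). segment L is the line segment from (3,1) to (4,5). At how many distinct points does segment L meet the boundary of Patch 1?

The segment meets the boundary at (3.25,2).

1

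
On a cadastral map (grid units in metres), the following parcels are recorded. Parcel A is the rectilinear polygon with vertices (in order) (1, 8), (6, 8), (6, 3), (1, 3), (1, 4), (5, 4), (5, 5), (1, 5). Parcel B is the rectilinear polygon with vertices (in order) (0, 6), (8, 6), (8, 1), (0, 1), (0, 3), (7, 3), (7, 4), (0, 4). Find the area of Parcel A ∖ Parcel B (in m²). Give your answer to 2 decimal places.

|Parcel A| = 21, |Parcel A∩Parcel B| = 6.
|Parcel A ∖ Parcel B| = |Parcel A| − |Parcel A∩Parcel B| = 21 − 6 = 15.00.

15.00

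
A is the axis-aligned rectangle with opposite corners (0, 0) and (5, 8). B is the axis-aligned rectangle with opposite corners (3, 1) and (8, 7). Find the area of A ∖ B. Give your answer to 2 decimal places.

|A∩B|: x∈[3,5], y∈[1,7] → 2·6 = 12.
|A| = 40.
|A ∖ B| = |A| − |A∩B| = 40 − 12 = 28.00.

28.00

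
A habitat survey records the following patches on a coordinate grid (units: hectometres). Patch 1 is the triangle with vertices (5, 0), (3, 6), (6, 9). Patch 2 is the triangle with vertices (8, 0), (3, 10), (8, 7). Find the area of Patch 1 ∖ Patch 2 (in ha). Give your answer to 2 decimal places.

|Patch 1| = 12, |Patch 1∩Patch 2| = 2.8636.
|Patch 1 ∖ Patch 2| = |Patch 1| − |Patch 1∩Patch 2| = 12 − 2.8636 = 9.14.

9.14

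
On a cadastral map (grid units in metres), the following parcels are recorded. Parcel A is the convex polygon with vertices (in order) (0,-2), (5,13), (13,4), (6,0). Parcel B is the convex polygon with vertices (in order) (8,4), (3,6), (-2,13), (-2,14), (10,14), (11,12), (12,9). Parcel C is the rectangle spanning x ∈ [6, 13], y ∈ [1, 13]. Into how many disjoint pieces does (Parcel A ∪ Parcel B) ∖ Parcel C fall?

1

(Parcel A ∪ Parcel B) ∖ Parcel C is a single connected region.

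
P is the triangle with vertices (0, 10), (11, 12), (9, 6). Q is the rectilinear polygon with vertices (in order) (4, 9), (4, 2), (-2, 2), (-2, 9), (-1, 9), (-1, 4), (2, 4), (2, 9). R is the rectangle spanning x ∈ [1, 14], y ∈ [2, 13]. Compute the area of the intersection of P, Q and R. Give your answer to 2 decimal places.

The intersection is the polygon with vertices (4,9), (4,8.222), (2.25,9).
By the shoelace formula its area is 0.68.

0.68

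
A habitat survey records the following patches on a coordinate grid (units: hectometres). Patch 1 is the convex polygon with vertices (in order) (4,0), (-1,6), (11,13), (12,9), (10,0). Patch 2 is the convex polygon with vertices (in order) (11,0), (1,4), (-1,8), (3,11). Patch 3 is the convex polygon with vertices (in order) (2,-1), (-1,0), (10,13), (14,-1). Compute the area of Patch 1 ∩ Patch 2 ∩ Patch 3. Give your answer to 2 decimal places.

23.90

The intersection is the polygon with vertices (10.234,1.053), (10.082,0.367), (2.034,3.586), (5.453,7.627).
By the shoelace formula its area is 23.90.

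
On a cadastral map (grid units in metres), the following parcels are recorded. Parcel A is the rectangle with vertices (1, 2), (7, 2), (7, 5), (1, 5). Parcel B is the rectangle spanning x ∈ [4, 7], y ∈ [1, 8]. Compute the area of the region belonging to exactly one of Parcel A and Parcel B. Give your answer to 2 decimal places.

|Parcel A∩Parcel B|: x∈[4,7], y∈[2,5] → 3·3 = 9.
|Parcel A △ Parcel B| = |Parcel A| + |Parcel B| − 2·|Parcel A∩Parcel B| = 18 + 21 − 18 = 21.00.

21.00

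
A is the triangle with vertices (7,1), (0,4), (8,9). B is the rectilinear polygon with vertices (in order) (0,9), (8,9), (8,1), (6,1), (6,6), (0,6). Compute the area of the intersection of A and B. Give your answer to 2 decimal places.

12.99

The intersection is the polygon with vertices (6,1.429), (6,6), (3.2,6), (8,9), (7,1).
By the shoelace formula its area is 12.99.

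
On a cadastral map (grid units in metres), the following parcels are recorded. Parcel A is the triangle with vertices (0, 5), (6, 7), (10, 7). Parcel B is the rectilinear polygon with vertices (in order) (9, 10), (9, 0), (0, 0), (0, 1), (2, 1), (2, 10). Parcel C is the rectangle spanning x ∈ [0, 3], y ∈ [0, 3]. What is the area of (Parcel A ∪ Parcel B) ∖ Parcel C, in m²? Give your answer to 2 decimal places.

|Parcel A ∪ Parcel B| = 72.3667.
|(Parcel A ∪ Parcel B) ∩ Parcel C| = 5.
|(Parcel A ∪ Parcel B) ∖ Parcel C| = 72.3667 − 5 = 67.37.

67.37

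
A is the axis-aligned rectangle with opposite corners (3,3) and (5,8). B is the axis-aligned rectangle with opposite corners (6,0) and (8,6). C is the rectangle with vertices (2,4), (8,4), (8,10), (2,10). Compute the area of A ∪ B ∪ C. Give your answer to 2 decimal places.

By inclusion–exclusion:
Individual areas: |A| = 10, |B| = 12, |C| = 36.
|A∩B| = 0 (no overlap).
|A∩C|: x∈[3,5], y∈[4,8] → 2·4 = 8.
|B∩C|: x∈[6,8], y∈[4,6] → 2·2 = 4.
|A∩B∩C| = 0.
|A ∪ B ∪ C| = 58 − 12 + 0 = 46.00.

46.00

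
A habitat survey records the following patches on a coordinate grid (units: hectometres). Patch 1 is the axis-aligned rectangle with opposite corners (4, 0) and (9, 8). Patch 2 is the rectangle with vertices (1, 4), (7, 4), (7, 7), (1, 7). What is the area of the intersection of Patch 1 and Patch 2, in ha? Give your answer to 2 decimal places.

|Patch 1∩Patch 2|: x∈[4,7], y∈[4,7] → 3·3 = 9.

9.00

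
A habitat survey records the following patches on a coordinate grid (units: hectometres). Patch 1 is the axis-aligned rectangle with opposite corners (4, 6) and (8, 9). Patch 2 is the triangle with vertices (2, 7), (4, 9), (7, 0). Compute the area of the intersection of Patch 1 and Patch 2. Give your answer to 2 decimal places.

1.50

The intersection is the polygon with vertices (4,6), (4,9), (5,6).
By the shoelace formula its area is 1.50.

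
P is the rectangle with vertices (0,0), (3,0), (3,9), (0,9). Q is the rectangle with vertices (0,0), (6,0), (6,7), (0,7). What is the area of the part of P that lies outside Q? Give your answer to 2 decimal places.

|P∩Q|: x∈[0,3], y∈[0,7] → 3·7 = 21.
|P| = 27.
|P ∖ Q| = |P| − |P∩Q| = 27 − 21 = 6.00.

6.00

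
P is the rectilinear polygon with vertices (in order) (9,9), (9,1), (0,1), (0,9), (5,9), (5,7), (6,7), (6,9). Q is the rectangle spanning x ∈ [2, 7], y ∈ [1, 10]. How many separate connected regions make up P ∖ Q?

2

P ∖ Q splits into 2 disjoint pieces (area 16, area 16).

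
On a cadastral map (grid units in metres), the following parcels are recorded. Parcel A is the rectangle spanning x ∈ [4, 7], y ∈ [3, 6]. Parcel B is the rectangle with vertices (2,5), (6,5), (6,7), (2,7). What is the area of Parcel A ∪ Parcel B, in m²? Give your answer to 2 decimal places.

By inclusion–exclusion:
Individual areas: |Parcel A| = 9, |Parcel B| = 8.
|Parcel A∩Parcel B|: x∈[4,6], y∈[5,6] → 2·1 = 2.
|Parcel A ∪ Parcel B| = 17 − 2 = 15.00.

15.00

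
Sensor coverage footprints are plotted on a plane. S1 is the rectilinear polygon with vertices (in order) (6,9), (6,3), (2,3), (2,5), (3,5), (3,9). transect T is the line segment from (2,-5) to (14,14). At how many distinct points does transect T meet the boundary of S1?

0

The segment lies entirely outside S1 and never meets its boundary.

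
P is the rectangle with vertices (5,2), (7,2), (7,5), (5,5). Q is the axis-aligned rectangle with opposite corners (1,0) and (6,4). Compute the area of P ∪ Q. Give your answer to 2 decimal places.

By inclusion–exclusion:
Individual areas: |P| = 6, |Q| = 20.
|P∩Q|: x∈[5,6], y∈[2,4] → 1·2 = 2.
|P ∪ Q| = 26 − 2 = 24.00.

24.00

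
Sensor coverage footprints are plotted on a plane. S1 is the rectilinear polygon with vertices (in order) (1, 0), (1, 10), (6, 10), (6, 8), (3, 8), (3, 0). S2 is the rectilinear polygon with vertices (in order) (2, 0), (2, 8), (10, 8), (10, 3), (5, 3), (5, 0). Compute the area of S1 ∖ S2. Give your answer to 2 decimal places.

|S1| = 26, |S1∩S2| = 8.
|S1 ∖ S2| = |S1| − |S1∩S2| = 26 − 8 = 18.00.

18.00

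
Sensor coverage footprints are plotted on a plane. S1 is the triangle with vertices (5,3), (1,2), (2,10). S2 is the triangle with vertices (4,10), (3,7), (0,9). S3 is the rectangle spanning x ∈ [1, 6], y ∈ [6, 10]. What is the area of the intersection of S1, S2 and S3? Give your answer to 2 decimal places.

The intersection is the polygon with vertices (2.193,9.548), (3.125,7.375), (3,7), (1.731,7.846), (1.935,9.484).
By the shoelace formula its area is 1.79.

1.79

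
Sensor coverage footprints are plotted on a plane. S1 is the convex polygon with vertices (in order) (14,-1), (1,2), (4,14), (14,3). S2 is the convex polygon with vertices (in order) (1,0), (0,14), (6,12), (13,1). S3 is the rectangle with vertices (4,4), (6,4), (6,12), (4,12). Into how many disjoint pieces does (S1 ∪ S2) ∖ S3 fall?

1

(S1 ∪ S2) ∖ S3 is a single connected region.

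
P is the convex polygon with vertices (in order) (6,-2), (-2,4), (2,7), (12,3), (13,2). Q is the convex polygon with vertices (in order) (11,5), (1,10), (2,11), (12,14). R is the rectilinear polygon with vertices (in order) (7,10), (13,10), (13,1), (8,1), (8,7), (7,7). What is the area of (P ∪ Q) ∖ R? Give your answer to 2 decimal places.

|P ∪ Q| = 117.5.
|(P ∪ Q) ∩ R| = 28.9639.
|(P ∪ Q) ∖ R| = 117.5 − 28.9639 = 88.54.

88.54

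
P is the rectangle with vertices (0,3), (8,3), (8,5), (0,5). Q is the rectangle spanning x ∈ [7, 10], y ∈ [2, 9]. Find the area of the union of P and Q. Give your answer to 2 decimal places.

By inclusion–exclusion:
Individual areas: |P| = 16, |Q| = 21.
|P∩Q|: x∈[7,8], y∈[3,5] → 1·2 = 2.
|P ∪ Q| = 37 − 2 = 35.00.

35.00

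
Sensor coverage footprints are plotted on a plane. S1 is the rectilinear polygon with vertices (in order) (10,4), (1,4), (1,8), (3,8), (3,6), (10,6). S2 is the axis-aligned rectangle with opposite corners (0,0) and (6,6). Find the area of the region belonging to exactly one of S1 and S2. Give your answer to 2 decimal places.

|S1| = 22, |S2| = 36, |S1∩S2| = 10.
|S1 △ S2| = |S1| + |S2| − 2·|S1∩S2| = 22 + 36 − 20 = 38.00.

38.00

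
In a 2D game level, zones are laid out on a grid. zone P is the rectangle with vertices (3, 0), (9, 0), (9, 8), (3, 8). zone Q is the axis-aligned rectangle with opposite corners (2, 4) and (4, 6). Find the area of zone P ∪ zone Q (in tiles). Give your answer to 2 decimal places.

50.00

By inclusion–exclusion:
Individual areas: |zone P| = 48, |zone Q| = 4.
|zone P∩zone Q|: x∈[3,4], y∈[4,6] → 1·2 = 2.
|zone P ∪ zone Q| = 52 − 2 = 50.00.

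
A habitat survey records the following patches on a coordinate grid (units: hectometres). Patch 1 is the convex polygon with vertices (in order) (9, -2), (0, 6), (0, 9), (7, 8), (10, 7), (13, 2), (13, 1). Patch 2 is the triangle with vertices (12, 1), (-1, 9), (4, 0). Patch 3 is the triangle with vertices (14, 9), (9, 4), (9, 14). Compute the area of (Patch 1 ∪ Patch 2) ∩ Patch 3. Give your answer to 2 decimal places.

3.42

The region (Patch 1 ∪ Patch 2) ∩ Patch 3 is the polygon with vertices (10,7), (10.75,5.75), (9,4), (9,7.333).
By the shoelace formula its area is 3.42.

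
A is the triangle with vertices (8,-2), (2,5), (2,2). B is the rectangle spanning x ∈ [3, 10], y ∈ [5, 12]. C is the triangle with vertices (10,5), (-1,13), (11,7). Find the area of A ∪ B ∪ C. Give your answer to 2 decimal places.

By inclusion–exclusion:
Individual areas: |A| = 9, |B| = 49, |C| = 15.
|A∩B| = 0.
|A∩C| = 0.
|B∩C| = 11.9318.
|A∩B∩C| = 0.
|A ∪ B ∪ C| = 73 − 11.9318 + 0 = 61.07.

61.07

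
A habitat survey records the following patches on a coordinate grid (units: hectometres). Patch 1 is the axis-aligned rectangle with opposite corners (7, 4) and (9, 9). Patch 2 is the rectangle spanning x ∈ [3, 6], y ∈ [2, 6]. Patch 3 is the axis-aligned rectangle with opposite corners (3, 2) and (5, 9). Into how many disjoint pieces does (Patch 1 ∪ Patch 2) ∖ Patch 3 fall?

2

(Patch 1 ∪ Patch 2) ∖ Patch 3 splits into 2 disjoint pieces (area 10, area 4).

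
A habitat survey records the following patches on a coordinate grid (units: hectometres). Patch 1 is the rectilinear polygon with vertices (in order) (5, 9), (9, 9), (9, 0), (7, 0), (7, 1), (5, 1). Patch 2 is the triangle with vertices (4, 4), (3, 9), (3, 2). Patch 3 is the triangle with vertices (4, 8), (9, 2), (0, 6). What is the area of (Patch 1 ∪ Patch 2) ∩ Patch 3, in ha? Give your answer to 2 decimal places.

7.90

|Patch 1 ∪ Patch 2| = 37.5.
|(Patch 1 ∪ Patch 2) ∩ Patch 3| = 7.90.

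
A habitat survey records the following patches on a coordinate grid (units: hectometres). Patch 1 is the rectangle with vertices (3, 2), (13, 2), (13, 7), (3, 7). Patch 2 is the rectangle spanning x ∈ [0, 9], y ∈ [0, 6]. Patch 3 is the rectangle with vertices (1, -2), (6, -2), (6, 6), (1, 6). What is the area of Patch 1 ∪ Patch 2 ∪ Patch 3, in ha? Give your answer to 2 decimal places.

90.00

By inclusion–exclusion:
Individual areas: |Patch 1| = 50, |Patch 2| = 54, |Patch 3| = 40.
|Patch 1∩Patch 2|: x∈[3,9], y∈[2,6] → 6·4 = 24.
|Patch 1∩Patch 3|: x∈[3,6], y∈[2,6] → 3·4 = 12.
|Patch 2∩Patch 3|: x∈[1,6], y∈[0,6] → 5·6 = 30.
|Patch 1∩Patch 2∩Patch 3| = 12.
|Patch 1 ∪ Patch 2 ∪ Patch 3| = 144 − 66 + 12 = 90.00.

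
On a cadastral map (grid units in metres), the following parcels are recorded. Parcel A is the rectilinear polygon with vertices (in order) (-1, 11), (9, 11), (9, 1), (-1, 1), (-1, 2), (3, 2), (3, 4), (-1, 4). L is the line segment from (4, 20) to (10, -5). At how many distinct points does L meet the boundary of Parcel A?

The segment meets the boundary at (8.56,1), (6.16,11).

2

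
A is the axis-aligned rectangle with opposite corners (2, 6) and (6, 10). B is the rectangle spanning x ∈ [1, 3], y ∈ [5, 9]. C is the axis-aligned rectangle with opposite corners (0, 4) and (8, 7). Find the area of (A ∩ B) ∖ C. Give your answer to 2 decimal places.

2.00

|A ∩ B| = 3.
|(A ∩ B) ∩ C| = 1.
|(A ∩ B) ∖ C| = 3 − 1 = 2.00.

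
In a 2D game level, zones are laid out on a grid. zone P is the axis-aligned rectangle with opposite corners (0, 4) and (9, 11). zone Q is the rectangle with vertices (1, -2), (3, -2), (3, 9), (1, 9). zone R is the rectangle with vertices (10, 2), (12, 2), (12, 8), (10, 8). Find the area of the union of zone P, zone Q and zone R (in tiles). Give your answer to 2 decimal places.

By inclusion–exclusion:
Individual areas: |zone P| = 63, |zone Q| = 22, |zone R| = 12.
|zone P∩zone Q|: x∈[1,3], y∈[4,9] → 2·5 = 10.
|zone P∩zone R| = 0 (no overlap).
|zone Q∩zone R| = 0 (no overlap).
|zone P∩zone Q∩zone R| = 0.
|zone P ∪ zone Q ∪ zone R| = 97 − 10 + 0 = 87.00.

87.00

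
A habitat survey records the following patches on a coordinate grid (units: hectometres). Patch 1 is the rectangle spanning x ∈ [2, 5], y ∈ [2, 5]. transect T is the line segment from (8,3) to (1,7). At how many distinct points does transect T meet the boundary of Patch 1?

2

The segment meets the boundary at (4.5,5), (5,4.714).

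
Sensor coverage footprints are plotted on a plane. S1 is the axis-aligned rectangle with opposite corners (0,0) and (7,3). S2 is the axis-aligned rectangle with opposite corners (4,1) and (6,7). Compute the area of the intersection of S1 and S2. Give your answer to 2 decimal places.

4.00

|S1∩S2|: x∈[4,6], y∈[1,3] → 2·2 = 4.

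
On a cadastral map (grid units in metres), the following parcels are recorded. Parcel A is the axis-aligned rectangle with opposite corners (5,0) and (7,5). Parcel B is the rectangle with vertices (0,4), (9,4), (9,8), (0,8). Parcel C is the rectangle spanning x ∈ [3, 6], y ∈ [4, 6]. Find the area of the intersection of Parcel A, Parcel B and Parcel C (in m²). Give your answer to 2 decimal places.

1.00

The intersection is the polygon with vertices (6,5), (6,4), (5,4), (5,5).
By the shoelace formula its area is 1.00.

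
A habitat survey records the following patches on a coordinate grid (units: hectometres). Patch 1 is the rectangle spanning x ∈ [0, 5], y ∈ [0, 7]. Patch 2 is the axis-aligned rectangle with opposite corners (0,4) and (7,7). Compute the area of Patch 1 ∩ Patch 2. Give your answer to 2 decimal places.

|Patch 1∩Patch 2|: x∈[0,5], y∈[4,7] → 5·3 = 15.

15.00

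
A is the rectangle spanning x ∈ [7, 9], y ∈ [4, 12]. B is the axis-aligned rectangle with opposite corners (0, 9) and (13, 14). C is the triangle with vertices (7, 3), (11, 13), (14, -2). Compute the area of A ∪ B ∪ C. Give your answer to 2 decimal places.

112.00

By inclusion–exclusion:
Individual areas: |A| = 16, |B| = 65, |C| = 45.
|A∩B|: x∈[7,9], y∈[9,12] → 2·3 = 6.
|A∩C| = 3.2.
|B∩C| = 4.8.
|A∩B∩C| = 0.
|A ∪ B ∪ C| = 126 − 14 + 0 = 112.00.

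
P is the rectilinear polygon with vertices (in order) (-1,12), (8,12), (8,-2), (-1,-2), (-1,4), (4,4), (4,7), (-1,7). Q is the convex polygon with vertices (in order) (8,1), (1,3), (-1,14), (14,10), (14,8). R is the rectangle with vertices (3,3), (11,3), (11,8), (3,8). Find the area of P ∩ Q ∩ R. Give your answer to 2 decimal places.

22.00

The intersection is the polygon with vertices (8,3), (3,3), (3,4), (4,4), (4,7), (3,7), (3,8), (8,8).
By the shoelace formula its area is 22.00.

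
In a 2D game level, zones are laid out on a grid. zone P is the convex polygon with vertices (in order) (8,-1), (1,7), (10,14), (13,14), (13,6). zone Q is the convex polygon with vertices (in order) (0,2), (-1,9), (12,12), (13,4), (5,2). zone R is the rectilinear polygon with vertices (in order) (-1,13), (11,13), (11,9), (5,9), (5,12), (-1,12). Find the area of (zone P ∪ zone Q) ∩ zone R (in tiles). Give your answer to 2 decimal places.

The region (zone P ∪ zone Q) ∩ zone R is the polygon with vertices (5.5,10.5), (8.714,13), (11,13), (11,9), (5,9), (5,10.385).
By the shoelace formula its area is 18.70.

18.70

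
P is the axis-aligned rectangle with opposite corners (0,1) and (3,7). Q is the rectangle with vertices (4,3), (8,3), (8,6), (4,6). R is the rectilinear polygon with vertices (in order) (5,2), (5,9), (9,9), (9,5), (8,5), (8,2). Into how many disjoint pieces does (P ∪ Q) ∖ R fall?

2

(P ∪ Q) ∖ R splits into 2 disjoint pieces (area 18, area 3).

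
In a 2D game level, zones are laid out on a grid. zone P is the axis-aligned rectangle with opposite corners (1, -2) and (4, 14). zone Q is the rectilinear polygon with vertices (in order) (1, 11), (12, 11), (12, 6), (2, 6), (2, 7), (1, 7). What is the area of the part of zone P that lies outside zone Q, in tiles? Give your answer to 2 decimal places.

|zone P| = 48, |zone P∩zone Q| = 14.
|zone P ∖ zone Q| = |zone P| − |zone P∩zone Q| = 48 − 14 = 34.00.

34.00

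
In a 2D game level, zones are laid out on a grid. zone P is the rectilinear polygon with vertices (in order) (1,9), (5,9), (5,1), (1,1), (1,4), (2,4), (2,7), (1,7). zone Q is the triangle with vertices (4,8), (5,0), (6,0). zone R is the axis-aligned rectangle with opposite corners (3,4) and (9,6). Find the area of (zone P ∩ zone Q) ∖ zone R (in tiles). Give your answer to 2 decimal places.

1.19

|zone P ∩ zone Q| = 1.9375.
|(zone P ∩ zone Q) ∩ zone R| = 0.75.
|(zone P ∩ zone Q) ∖ zone R| = 1.9375 − 0.75 = 1.19.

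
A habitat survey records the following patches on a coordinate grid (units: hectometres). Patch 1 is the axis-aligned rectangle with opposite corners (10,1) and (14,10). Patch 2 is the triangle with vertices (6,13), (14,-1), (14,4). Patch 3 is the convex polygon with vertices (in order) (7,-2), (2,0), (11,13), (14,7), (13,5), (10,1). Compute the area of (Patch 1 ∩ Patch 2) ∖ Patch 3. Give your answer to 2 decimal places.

|Patch 1 ∩ Patch 2| = 13.8571.
|(Patch 1 ∩ Patch 2) ∩ Patch 3| = 7.3859.
|(Patch 1 ∩ Patch 2) ∖ Patch 3| = 13.8571 − 7.3859 = 6.47.

6.47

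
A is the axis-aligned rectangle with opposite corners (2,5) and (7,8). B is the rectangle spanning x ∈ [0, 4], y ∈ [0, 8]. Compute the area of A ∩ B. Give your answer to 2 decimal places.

|A∩B|: x∈[2,4], y∈[5,8] → 2·3 = 6.

6.00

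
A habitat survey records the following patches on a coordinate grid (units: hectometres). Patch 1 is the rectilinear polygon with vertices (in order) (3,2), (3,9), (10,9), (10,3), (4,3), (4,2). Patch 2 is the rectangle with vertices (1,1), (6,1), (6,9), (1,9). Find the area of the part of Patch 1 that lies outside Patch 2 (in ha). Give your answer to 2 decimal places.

24.00

|Patch 1| = 43, |Patch 1∩Patch 2| = 19.
|Patch 1 ∖ Patch 2| = |Patch 1| − |Patch 1∩Patch 2| = 43 − 19 = 24.00.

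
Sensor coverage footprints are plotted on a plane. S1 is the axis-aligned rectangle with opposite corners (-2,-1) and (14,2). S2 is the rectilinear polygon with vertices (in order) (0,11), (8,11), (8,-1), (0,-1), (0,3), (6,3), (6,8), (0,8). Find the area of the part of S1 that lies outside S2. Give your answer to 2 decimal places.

|S1| = 48, |S1∩S2| = 24.
|S1 ∖ S2| = |S1| − |S1∩S2| = 48 − 24 = 24.00.

24.00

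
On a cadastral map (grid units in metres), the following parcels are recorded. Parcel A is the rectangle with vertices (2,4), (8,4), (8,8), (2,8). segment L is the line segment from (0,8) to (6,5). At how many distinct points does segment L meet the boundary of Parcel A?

The segment meets the boundary at (2,7).

1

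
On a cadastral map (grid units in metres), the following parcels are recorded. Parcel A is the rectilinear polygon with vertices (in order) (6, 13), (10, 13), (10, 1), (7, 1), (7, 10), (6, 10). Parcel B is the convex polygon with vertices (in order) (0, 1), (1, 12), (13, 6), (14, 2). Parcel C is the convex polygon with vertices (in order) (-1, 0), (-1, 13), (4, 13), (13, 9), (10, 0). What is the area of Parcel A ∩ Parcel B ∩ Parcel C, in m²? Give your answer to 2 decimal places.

The intersection is the polygon with vertices (7,1.5), (7,9), (10,7.5), (10,1.714).
By the shoelace formula its area is 19.93.

19.93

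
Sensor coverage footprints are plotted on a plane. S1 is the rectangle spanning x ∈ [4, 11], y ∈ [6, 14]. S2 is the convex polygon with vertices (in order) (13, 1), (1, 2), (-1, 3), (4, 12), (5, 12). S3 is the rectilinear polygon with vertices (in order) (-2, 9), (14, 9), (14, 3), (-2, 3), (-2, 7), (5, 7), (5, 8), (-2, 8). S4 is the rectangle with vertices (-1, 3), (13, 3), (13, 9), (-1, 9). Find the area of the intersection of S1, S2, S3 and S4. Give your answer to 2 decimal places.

11.82

The intersection is the polygon with vertices (5,7), (5,8), (4,8), (4,9), (7.182,9), (9.364,6), (4,6), (4,7).
By the shoelace formula its area is 11.82.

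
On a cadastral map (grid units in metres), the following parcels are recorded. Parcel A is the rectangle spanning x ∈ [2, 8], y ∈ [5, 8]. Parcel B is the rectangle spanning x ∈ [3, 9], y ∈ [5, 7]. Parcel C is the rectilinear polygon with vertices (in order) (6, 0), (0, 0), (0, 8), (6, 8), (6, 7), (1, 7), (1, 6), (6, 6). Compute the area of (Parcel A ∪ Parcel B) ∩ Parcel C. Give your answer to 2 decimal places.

|Parcel A ∪ Parcel B| = 20.
|(Parcel A ∪ Parcel B) ∩ Parcel C| = 8.00.

8.00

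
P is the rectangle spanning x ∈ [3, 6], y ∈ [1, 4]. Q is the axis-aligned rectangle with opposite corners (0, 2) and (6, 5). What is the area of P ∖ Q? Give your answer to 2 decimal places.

|P∩Q|: x∈[3,6], y∈[2,4] → 3·2 = 6.
|P| = 9.
|P ∖ Q| = |P| − |P∩Q| = 9 − 6 = 3.00.

3.00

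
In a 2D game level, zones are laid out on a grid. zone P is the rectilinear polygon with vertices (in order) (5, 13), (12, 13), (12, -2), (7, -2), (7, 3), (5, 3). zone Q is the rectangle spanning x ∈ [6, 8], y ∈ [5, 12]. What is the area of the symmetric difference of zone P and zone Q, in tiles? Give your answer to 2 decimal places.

|zone P| = 95, |zone Q| = 14, |zone P∩zone Q| = 14.
|zone P △ zone Q| = |zone P| + |zone Q| − 2·|zone P∩zone Q| = 95 + 14 − 28 = 81.00.

81.00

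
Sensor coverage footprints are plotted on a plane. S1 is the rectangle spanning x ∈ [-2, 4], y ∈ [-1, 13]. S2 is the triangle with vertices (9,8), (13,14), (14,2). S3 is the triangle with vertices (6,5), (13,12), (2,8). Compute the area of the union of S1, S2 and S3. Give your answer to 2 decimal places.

By inclusion–exclusion:
Individual areas: |S1| = 84, |S2| = 27, |S3| = 24.5.
|S1∩S2| = 0.
|S1∩S3| = 2.2273.
|S2∩S3| = 2.24.
|S1∩S2∩S3| = 0.
|S1 ∪ S2 ∪ S3| = 135.5 − 4.4673 + 0 = 131.03.

131.03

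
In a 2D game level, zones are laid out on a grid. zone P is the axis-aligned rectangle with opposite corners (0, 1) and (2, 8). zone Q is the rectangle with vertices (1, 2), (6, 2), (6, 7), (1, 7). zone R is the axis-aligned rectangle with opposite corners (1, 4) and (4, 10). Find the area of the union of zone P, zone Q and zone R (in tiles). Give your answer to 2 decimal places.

42.00

By inclusion–exclusion:
Individual areas: |zone P| = 14, |zone Q| = 25, |zone R| = 18.
|zone P∩zone Q|: x∈[1,2], y∈[2,7] → 1·5 = 5.
|zone P∩zone R|: x∈[1,2], y∈[4,8] → 1·4 = 4.
|zone Q∩zone R|: x∈[1,4], y∈[4,7] → 3·3 = 9.
|zone P∩zone Q∩zone R| = 3.
|zone P ∪ zone Q ∪ zone R| = 57 − 18 + 3 = 42.00.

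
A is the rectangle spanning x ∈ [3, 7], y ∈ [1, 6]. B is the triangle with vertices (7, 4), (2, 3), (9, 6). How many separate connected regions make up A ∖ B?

A ∖ B splits into 2 disjoint pieces (area 10.4, area 6.8571).

2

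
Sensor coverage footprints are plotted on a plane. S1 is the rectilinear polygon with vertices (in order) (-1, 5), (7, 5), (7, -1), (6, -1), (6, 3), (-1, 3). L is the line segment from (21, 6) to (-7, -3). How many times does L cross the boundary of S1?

The segment meets the boundary at (6,1.179), (7,1.5).

2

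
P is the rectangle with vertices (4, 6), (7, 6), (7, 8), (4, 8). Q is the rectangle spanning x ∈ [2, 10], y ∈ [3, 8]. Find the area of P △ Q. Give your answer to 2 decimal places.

|P∩Q|: x∈[4,7], y∈[6,8] → 3·2 = 6.
|P △ Q| = |P| + |Q| − 2·|P∩Q| = 6 + 40 − 12 = 34.00.

34.00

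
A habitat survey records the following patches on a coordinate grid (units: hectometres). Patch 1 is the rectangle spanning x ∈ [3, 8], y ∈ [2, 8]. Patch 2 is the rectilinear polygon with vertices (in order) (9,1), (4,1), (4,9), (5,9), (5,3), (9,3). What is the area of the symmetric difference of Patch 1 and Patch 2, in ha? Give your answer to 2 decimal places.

28.00

|Patch 1| = 30, |Patch 2| = 16, |Patch 1∩Patch 2| = 9.
|Patch 1 △ Patch 2| = |Patch 1| + |Patch 2| − 2·|Patch 1∩Patch 2| = 30 + 16 − 18 = 28.00.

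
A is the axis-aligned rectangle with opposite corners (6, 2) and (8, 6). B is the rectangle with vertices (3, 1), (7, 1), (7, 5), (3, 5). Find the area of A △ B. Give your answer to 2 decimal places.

|A∩B|: x∈[6,7], y∈[2,5] → 1·3 = 3.
|A △ B| = |A| + |B| − 2·|A∩B| = 8 + 16 − 6 = 18.00.

18.00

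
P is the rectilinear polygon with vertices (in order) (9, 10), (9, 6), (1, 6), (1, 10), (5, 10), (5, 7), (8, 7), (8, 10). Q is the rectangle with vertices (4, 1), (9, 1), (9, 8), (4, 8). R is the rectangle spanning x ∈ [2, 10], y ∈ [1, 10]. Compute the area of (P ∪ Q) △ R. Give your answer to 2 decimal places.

|P ∪ Q| = 51.
|(P ∪ Q) ∩ R| = 47.
|(P ∪ Q) △ R| = 51 + 72 − 94 = 29.00.

29.00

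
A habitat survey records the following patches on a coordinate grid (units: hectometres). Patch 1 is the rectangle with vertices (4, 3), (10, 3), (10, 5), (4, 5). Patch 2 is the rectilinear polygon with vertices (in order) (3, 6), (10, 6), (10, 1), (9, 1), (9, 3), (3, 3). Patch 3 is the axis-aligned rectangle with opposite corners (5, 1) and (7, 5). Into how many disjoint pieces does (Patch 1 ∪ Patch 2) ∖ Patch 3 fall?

1

(Patch 1 ∪ Patch 2) ∖ Patch 3 is a single connected region.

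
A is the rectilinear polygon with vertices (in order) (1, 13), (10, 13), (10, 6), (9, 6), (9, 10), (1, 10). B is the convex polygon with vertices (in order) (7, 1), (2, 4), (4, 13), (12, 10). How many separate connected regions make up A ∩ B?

1

A ∩ B is a single connected region.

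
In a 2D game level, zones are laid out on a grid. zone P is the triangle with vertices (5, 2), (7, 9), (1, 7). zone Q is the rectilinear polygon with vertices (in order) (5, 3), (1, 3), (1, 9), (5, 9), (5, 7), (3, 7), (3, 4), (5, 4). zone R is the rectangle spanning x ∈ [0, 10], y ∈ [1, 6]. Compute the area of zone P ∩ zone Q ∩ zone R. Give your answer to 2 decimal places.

2.10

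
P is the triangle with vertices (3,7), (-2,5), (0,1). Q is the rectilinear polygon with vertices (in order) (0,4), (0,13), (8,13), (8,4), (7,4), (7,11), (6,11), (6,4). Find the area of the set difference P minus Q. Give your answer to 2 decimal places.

7.05

|P| = 12, |P∩Q| = 4.95.
|P ∖ Q| = |P| − |P∩Q| = 12 − 4.95 = 7.05.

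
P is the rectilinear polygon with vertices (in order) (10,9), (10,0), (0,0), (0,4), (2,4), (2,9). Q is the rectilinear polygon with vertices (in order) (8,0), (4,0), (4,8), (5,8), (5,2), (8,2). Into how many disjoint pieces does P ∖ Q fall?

1

P ∖ Q is a single connected region.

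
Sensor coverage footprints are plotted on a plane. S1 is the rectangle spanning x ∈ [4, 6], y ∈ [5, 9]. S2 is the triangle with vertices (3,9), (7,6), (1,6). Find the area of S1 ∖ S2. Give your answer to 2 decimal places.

|S1| = 8, |S1∩S2| = 3.
|S1 ∖ S2| = |S1| − |S1∩S2| = 8 − 3 = 5.00.

5.00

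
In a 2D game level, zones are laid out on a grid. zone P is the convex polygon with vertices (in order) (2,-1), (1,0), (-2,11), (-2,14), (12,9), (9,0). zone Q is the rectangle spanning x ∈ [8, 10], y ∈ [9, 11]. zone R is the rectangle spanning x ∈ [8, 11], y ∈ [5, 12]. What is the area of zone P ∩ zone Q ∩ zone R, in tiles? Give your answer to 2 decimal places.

The intersection is the polygon with vertices (10,9), (8,9), (8,10.429), (10,9.714).
By the shoelace formula its area is 2.14.

2.14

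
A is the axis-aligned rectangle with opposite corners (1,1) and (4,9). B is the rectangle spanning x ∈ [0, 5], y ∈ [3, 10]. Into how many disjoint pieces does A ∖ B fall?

A ∖ B is a single connected region.

1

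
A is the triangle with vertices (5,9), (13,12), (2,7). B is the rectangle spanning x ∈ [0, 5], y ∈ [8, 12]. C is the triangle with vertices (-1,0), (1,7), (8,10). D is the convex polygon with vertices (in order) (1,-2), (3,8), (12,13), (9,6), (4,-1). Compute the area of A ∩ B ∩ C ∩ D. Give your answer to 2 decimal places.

The intersection is the polygon with vertices (3.8,8.2), (5,8.714), (5,8.364), (4.2,8), (3.5,8).
By the shoelace formula its area is 0.43.

0.43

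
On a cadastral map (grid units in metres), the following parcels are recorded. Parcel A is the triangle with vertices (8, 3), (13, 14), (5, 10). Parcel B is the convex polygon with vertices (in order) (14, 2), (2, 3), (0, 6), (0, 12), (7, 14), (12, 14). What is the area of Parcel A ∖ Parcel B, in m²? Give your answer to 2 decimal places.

0.57

|Parcel A| = 34, |Parcel A∩Parcel B| = 33.4259.
|Parcel A ∖ Parcel B| = |Parcel A| − |Parcel A∩Parcel B| = 34 − 33.4259 = 0.57.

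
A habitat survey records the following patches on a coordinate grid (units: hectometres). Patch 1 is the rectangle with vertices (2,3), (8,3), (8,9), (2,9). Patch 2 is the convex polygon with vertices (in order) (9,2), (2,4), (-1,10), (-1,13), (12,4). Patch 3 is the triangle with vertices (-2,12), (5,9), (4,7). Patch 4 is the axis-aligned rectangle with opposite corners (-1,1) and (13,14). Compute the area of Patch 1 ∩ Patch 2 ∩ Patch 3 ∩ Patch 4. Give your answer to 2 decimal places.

3.32

The intersection is the polygon with vertices (4.778,9), (4.943,8.886), (4,7), (2,8.667), (2,9).
By the shoelace formula its area is 3.32.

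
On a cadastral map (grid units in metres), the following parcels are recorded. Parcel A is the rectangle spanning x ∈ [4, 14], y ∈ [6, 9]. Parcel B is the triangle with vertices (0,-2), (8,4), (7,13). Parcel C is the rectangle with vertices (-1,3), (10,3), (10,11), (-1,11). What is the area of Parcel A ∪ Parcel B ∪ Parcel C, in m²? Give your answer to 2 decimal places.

By inclusion–exclusion:
Individual areas: |Parcel A| = 30, |Parcel B| = 39, |Parcel C| = 88.
|Parcel A∩Parcel B| = 9.4571.
|Parcel A∩Parcel C|: x∈[4,10], y∈[6,9] → 6·3 = 18.
|Parcel B∩Parcel C| = 27.0111.
|Parcel A∩Parcel B∩Parcel C| = 9.4571.
|Parcel A ∪ Parcel B ∪ Parcel C| = 157 − 54.4683 + 9.4571 = 111.99.

111.99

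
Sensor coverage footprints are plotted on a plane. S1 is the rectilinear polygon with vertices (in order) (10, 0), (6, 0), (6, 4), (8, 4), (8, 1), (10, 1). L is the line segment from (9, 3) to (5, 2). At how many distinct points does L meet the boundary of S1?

The segment meets the boundary at (6,2.25), (8,2.75).

2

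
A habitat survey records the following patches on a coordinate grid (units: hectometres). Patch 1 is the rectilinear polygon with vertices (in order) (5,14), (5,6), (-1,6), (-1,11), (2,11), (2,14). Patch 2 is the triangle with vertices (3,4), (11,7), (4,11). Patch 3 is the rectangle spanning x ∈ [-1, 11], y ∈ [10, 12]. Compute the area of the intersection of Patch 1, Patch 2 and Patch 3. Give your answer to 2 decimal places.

The intersection is the polygon with vertices (4,11), (5,10.429), (5,10), (3.857,10).
By the shoelace formula its area is 0.79.

0.79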